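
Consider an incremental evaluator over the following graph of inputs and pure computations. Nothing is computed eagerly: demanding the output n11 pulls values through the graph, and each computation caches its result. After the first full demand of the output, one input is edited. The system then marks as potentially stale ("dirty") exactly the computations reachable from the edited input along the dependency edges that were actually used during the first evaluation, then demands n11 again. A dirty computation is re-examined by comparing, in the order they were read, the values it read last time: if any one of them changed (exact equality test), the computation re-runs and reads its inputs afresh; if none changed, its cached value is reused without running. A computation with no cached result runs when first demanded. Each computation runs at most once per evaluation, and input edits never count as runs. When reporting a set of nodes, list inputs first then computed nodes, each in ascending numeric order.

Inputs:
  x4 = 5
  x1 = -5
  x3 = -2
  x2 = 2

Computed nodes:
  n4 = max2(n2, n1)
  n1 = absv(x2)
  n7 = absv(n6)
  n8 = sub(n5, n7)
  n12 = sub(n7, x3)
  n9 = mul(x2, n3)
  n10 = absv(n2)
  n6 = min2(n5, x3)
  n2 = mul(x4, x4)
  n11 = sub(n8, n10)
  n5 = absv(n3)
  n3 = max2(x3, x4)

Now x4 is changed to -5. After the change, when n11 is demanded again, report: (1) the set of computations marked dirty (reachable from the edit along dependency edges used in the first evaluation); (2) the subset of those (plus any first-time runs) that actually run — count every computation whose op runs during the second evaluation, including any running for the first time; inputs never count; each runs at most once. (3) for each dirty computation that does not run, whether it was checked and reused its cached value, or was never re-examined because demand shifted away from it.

Initial pass — values computed on the first demand:
  n2 = mul(5, 5) = 25
  n3 = max2(-2, 5) = 5
  n5 = absv(5) = 5
  n6 = min2(5, -2) = -2
  n7 = absv(-2) = 2
  n8 = sub(5, 2) = 3
  n10 = absv(25) = 25
  n11 = sub(3, 25) = -22

Second demand — change propagation:
  n2: re-runs because x4 5->-5; x4 5->-5; new result 25 (unchanged).
  n3: re-runs because x4 5->-5; new result -2.
  n5: re-runs because n3 5->-2; new result 2.
  n6: re-runs because n5 5->2; new result -2 (unchanged).
  n7: re-examined; everything it read last time is the same (n6 unchanged) — cache 2 kept, no run.
  n8: re-runs because n5 5->2; new result 0.
  n10: re-examined; everything it read last time is the same (n2 unchanged) — cache 25 kept, no run.
  n11: re-runs because n8 3->0; new result -25.

The important point: at n7 every value read last time is unchanged, so the dirty flag clears without a run.

Dirty set: n2, n3, n5, n6, n7, n8, n10, n11.
Run set: n2, n3, n5, n6, n8, n11 (6 run).
Re-examined without running (cache reused): n7, n10.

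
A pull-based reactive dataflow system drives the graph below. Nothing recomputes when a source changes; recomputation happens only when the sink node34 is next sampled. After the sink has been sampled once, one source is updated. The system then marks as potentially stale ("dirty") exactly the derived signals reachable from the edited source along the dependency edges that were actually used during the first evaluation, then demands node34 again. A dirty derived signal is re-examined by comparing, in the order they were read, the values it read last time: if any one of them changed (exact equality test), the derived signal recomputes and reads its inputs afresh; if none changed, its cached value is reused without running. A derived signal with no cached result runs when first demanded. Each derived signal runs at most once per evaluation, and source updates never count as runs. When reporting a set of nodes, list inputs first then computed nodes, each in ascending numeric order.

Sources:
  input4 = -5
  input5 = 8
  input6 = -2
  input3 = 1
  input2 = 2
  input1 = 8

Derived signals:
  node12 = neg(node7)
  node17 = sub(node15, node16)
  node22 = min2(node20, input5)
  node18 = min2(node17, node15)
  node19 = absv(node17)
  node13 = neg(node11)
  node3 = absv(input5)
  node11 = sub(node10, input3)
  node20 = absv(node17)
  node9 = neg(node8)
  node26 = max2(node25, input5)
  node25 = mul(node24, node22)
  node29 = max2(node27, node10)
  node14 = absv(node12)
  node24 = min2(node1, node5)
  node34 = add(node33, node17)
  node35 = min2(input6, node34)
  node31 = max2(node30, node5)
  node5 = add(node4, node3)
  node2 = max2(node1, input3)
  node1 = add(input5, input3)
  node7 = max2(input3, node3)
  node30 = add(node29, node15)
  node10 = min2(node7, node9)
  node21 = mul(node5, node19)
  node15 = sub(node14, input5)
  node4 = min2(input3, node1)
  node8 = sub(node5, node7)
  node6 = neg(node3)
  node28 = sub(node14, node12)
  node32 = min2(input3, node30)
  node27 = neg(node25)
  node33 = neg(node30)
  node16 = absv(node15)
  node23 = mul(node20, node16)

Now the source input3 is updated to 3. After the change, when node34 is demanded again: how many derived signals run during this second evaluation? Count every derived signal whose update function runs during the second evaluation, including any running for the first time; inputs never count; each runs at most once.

First evaluation (everything demanded from the output):
  node1 = add(8, 1) = 9
  node3 = absv(8) = 8
  node4 = min2(1, 9) = 1
  node5 = add(1, 8) = 9
  node7 = max2(1, 8) = 8
  node8 = sub(9, 8) = 1
  node9 = neg(1) = -1
  node10 = min2(8, -1) = -1
  node12 = neg(8) = -8
  node14 = absv(-8) = 8
  node15 = sub(8, 8) = 0
  node16 = absv(0) = 0
  node17 = sub(0, 0) = 0
  node20 = absv(0) = 0
  node22 = min2(0, 8) = 0
  node24 = min2(9, 9) = 9
  node25 = mul(9, 0) = 0
  node27 = neg(0) = 0
  node29 = max2(0, -1) = 0
  node30 = add(0, 0) = 0
  node33 = neg(0) = 0
  node34 = add(0, 0) = 0

Propagation after the edit:
  node1: runs — input3 1->3; result 11.
  node4: runs — input3 1->3; node1 9->11; result 3.
  node5: runs — node4 1->3; result 11.
  node7: runs — input3 1->3; result 8 (same value as before).
  node8: runs — node5 9->11; result 3.
  node9: runs — node8 1->3; result -3.
  node10: runs — node9 -1->-3; result -3.
  node12: checked — values it read are unchanged (node7 unchanged); reused cached -8 without running.
  node14: checked — values it read are unchanged (node12 unchanged); reused cached 8 without running.
  node15: checked — values it read are unchanged (node14 unchanged, input5 unchanged); reused cached 0 without running.
  node16: checked — values it read are unchanged (node15 unchanged); reused cached 0 without running.
  node17: checked — values it read are unchanged (node15 unchanged, node16 unchanged); reused cached 0 without running.
  node20: checked — values it read are unchanged (node17 unchanged); reused cached 0 without running.
  node22: checked — values it read are unchanged (node20 unchanged, input5 unchanged); reused cached 0 without running.
  node24: runs — node1 9->11; node5 9->11; result 11.
  node25: runs — node24 9->11; result 0 (same value as before).
  node27: checked — values it read are unchanged (node25 unchanged); reused cached 0 without running.
  node29: runs — node10 -1->-3; result 0 (same value as before).
  node30: checked — values it read are unchanged (node29 unchanged, node15 unchanged); reused cached 0 without running.
  node33: checked — values it read are unchanged (node30 unchanged); reused cached 0 without running.
  node34: checked — values it read are unchanged (node33 unchanged, node17 unchanged); reused cached 0 without running.

Key observation: the cutoff stops propagation at node12 — its inputs' values are unchanged, so it reuses its cache.

Derived signals that run: node1, node4, node5, node7, node8, node9, node10, node24, node25, node29 — 10 in total.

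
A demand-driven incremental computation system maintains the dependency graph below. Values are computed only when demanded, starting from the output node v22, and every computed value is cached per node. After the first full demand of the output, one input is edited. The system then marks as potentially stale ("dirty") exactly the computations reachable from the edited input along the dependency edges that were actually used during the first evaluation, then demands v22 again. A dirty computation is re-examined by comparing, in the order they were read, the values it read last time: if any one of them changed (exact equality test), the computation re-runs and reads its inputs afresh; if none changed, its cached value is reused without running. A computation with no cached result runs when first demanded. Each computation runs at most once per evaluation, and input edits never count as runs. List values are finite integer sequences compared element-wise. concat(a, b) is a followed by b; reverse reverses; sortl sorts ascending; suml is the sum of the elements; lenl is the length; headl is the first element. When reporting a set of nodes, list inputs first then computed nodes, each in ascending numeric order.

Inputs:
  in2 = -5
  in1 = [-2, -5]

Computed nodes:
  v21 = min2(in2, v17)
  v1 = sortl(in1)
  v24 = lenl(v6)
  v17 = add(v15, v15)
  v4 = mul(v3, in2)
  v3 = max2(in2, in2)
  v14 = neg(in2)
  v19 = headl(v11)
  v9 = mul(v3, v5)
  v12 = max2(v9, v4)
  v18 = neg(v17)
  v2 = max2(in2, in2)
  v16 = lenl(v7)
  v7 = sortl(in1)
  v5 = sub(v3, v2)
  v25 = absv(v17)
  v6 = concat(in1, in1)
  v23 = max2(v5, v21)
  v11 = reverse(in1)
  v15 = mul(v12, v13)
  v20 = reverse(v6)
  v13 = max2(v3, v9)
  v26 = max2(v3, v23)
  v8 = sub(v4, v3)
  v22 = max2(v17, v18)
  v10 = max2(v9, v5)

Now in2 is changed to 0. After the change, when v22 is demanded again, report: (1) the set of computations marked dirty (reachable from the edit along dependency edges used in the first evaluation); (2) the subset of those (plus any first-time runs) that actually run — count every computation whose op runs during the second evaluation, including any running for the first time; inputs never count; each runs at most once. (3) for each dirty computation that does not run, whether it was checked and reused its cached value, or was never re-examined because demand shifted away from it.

First evaluation (everything demanded from the output):
  v2 = max2(-5, -5) = -5
  v3 = max2(-5, -5) = -5
  v4 = mul(-5, -5) = 25
  v5 = sub(-5, -5) = 0
  v9 = mul(-5, 0) = 0
  v12 = max2(0, 25) = 25
  v13 = max2(-5, 0) = 0
  v15 = mul(25, 0) = 0
  v17 = add(0, 0) = 0
  v18 = neg(0) = 0
  v22 = max2(0, 0) = 0

Propagation after the edit:
  v2: runs — in2 -5->0; in2 -5->0; result 0.
  v3: runs — in2 -5->0; in2 -5->0; result 0.
  v4: runs — v3 -5->0; in2 -5->0; result 0.
  v5: runs — v3 -5->0; v2 -5->0; result 0 (same value as before).
  v9: runs — v3 -5->0; result 0 (same value as before).
  v12: runs — v4 25->0; result 0.
  v13: runs — v3 -5->0; result 0 (same value as before).
  v15: runs — v12 25->0; result 0 (same value as before).
  v17: checked — values it read are unchanged (v15 unchanged, v15 unchanged); reused cached 0 without running.
  v18: checked — values it read are unchanged (v17 unchanged); reused cached 0 without running.
  v22: checked — values it read are unchanged (v17 unchanged, v18 unchanged); reused cached 0 without running.

Key observation: the cutoff stops propagation at v17 — its inputs' values are unchanged, so it reuses its cache.

Marked dirty: v2, v3, v4, v5, v9, v12, v13, v15, v17, v18, v22.
Computations that run: v2, v3, v4, v5, v9, v12, v13, v15 — 8 in total.
Checked but reused from cache: v17, v18, v22.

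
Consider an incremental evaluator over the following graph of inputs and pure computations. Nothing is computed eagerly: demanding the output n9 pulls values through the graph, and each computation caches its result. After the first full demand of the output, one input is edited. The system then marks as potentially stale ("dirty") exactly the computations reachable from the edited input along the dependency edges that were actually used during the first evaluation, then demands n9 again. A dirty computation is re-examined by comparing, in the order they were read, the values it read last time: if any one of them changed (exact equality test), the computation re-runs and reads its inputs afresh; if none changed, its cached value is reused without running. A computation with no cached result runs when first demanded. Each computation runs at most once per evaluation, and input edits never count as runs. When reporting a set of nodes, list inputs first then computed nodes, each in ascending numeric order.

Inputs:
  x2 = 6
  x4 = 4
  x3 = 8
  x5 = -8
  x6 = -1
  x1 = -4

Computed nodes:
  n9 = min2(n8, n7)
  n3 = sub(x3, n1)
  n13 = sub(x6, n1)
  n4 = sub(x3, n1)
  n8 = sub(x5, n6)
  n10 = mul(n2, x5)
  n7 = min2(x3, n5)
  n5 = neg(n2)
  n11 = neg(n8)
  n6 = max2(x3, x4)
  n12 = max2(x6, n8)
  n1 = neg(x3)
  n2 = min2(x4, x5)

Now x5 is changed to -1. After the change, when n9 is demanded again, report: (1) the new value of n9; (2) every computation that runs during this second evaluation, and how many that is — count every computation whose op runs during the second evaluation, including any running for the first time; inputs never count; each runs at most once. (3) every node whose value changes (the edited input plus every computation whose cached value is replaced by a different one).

Initial pass — values computed on the first demand:
  n2 = min2(4, -8) = -8
  n5 = neg(-8) = 8
  n6 = max2(8, 4) = 8
  n7 = min2(8, 8) = 8
  n8 = sub(-8, 8) = -16
  n9 = min2(-16, 8) = -16

Second demand — change propagation:
  n2: re-runs because x5 -8->-1; new result -1.
  n5: re-runs because n2 -8->-1; new result 1.
  n7: re-runs because n5 8->1; new result 1.
  n8: re-runs because x5 -8->-1; new result -9.
  n9: re-runs because n8 -16->-9; n7 8->1; new result -9.

n9 now evaluates to -9.
Run set: n2, n5, n7, n8, n9 (5 run).
Changed values: x5, n2, n5, n7, n8, n9.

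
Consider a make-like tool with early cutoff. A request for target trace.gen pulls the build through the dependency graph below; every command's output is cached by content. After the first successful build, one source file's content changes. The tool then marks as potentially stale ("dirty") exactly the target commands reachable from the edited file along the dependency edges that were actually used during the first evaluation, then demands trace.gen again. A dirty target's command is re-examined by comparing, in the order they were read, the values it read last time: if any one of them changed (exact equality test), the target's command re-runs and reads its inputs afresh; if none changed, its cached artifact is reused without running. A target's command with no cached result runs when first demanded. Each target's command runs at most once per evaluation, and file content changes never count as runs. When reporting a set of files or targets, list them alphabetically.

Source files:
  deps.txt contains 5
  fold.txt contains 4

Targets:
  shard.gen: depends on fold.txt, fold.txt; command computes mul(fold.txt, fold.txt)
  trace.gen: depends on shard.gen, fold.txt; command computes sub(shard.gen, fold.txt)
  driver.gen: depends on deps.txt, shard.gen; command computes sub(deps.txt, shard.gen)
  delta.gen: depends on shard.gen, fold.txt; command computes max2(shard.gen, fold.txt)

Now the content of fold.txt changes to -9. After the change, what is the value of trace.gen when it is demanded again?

Demanding trace.gen again yields 90.

First demand of the output computes:
  shard.gen = mul(4, 4) = 16
  trace.gen = sub(16, 4) = 12

After the edit, cleaning proceeds:
  shard.gen: a read changed (fold.txt 4->-9; fold.txt 4->-9) — executes, giving 81.
  trace.gen: a read changed (shard.gen 16->81; fold.txt 4->-9) — executes, giving 90.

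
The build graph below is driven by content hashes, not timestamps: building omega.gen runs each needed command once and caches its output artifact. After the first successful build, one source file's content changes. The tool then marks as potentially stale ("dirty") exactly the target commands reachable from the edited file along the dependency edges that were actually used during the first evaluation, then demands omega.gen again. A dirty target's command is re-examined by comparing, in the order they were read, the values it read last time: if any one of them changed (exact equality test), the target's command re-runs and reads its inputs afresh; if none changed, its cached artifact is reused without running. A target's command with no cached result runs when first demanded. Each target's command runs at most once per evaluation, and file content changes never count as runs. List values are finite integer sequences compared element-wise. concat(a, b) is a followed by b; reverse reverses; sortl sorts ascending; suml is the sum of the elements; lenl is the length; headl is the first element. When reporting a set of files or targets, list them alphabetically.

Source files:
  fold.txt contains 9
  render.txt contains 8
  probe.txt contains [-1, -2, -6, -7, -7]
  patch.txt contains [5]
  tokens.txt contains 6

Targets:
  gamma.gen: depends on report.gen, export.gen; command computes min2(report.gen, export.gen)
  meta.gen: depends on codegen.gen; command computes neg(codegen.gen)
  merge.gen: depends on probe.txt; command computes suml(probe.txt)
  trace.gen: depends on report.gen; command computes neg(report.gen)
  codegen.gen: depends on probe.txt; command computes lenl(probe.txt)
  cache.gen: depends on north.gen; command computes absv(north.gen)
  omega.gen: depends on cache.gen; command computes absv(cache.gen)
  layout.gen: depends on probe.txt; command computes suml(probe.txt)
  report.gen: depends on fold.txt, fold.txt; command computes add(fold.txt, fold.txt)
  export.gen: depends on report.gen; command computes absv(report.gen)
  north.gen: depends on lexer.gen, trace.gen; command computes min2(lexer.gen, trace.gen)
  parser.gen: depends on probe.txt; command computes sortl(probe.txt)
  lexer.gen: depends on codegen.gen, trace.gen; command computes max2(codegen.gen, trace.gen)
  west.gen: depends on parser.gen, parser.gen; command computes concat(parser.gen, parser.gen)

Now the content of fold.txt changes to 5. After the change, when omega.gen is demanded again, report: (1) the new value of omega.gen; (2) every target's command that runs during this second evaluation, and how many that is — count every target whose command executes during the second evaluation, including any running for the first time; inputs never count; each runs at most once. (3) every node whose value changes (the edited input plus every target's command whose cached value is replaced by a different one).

Initial pass — values computed on the first demand:
  codegen.gen = lenl([-1, -2, -6, -7, -7]) = 5
  report.gen = add(9, 9) = 18
  trace.gen = neg(18) = -18
  lexer.gen = max2(5, -18) = 5
  north.gen = min2(5, -18) = -18
  cache.gen = absv(-18) = 18
  omega.gen = absv(18) = 18

Second demand — change propagation:
  report.gen: re-runs because fold.txt 9->5; fold.txt 9->5; new result 10.
  trace.gen: re-runs because report.gen 18->10; new result -10.
  lexer.gen: re-runs because trace.gen -18->-10; new result 5 (unchanged).
  north.gen: re-runs because trace.gen -18->-10; new result -10.
  cache.gen: re-runs because north.gen -18->-10; new result 10.
  omega.gen: re-runs because cache.gen 18->10; new result 10.

omega.gen now evaluates to 10.
Run set: cache.gen, lexer.gen, north.gen, omega.gen, report.gen, trace.gen (6 run).
Changed values: cache.gen, fold.txt, north.gen, omega.gen, report.gen, trace.gen.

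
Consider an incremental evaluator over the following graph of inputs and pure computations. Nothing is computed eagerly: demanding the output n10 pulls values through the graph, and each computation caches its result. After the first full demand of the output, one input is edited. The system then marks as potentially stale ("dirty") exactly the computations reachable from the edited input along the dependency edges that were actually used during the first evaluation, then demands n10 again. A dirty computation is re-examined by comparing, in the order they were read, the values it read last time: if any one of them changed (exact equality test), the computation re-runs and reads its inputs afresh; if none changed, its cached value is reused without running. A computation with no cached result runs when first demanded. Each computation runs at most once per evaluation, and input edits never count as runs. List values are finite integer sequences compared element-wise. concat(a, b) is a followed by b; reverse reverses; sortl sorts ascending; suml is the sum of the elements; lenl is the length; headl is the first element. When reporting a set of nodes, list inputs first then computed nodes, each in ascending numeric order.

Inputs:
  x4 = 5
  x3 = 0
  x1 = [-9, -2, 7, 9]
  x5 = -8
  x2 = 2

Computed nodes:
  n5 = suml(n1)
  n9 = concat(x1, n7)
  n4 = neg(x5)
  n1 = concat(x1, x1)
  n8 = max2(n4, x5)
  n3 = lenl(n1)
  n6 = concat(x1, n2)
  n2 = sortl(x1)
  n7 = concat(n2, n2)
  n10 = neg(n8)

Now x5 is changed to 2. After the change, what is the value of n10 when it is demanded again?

n10 now evaluates to -2.

Initial pass — values computed on the first demand:
  n4 = neg(-8) = 8
  n8 = max2(8, -8) = 8
  n10 = neg(8) = -8

Second demand — change propagation:
  n4: re-runs because x5 -8->2; new result -2.
  n8: re-runs because n4 8->-2; x5 -8->2; new result 2.
  n10: re-runs because n8 8->2; new result -2.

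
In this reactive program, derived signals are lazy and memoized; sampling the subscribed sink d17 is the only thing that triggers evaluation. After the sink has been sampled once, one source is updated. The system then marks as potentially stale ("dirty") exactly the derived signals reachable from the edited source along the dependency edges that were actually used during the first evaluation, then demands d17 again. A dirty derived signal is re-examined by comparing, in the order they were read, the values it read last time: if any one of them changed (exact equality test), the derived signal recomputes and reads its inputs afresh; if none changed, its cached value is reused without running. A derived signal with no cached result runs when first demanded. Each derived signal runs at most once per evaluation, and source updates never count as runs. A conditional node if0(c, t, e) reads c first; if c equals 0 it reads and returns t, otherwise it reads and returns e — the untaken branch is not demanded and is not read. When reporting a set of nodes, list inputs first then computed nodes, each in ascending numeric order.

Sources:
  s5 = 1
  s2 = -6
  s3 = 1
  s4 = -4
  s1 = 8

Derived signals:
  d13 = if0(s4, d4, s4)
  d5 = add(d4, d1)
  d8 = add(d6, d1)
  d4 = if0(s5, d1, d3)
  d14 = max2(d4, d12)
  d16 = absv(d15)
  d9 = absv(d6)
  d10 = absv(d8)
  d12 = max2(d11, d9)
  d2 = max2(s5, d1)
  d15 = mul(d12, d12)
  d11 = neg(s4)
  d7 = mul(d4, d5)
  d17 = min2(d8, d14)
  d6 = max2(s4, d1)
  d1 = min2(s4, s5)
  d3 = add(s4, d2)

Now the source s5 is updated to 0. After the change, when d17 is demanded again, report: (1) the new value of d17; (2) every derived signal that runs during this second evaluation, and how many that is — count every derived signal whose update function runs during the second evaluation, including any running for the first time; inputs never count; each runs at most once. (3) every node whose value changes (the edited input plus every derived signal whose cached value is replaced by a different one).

First demand of the output computes:
  d1 = min2(-4, 1) = -4
  d2 = max2(1, -4) = 1
  d3 = add(-4, 1) = -3
  d4 = if0(s5=1 -> else branch d3) = -3
  d6 = max2(-4, -4) = -4
  d8 = add(-4, -4) = -8
  d9 = absv(-4) = 4
  d11 = neg(-4) = 4
  d12 = max2(4, 4) = 4
  d14 = max2(-3, 4) = 4
  d17 = min2(-8, 4) = -8

After the edit, cleaning proceeds:
  d1: a read changed (s5 1->0) — executes, giving -4 — identical to its old value.
  d2: stays stale; no demand reaches it after the flip.
  d3: stays stale; no demand reaches it after the flip.
  d4: a read changed (s5 1->0) — executes, giving -4.
  d6: dirty, but its reads are unchanged (s4 unchanged, d1 unchanged); cached -4 stands.
  d8: dirty, but its reads are unchanged (d6 unchanged, d1 unchanged); cached -8 stands.
  d9: dirty, but its reads are unchanged (d6 unchanged); cached 4 stands.
  d12: dirty, but its reads are unchanged (d11 unchanged, d9 unchanged); cached 4 stands.
  d14: a read changed (d4 -3->-4) — executes, giving 4 — identical to its old value.
  d17: dirty, but its reads are unchanged (d8 unchanged, d14 unchanged); cached -8 stands.

Note the branch switch — demand abandons d2, d3, which are never re-examined.

Demanding d17 again yields -8.
3 derived signals run: d1, d4, d14.
The nodes whose values change: s5, d4.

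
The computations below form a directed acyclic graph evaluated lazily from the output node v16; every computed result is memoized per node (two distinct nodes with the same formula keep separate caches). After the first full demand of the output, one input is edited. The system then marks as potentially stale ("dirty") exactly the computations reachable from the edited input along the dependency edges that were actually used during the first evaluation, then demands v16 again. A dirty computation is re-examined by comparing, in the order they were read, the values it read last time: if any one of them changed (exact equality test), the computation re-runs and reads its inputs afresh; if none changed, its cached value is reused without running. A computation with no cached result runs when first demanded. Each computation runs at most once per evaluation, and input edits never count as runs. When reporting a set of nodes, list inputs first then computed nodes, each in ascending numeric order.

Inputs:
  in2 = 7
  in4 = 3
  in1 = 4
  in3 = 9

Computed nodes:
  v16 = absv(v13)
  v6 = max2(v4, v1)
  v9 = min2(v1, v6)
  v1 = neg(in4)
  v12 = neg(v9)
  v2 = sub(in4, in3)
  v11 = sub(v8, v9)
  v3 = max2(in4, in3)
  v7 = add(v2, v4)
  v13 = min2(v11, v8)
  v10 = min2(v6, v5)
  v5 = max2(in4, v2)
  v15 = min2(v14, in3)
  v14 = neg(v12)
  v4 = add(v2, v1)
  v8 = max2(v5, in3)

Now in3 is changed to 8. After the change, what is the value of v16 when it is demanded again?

First demand of the output computes:
  v1 = neg(3) = -3
  v2 = sub(3, 9) = -6
  v4 = add(-6, -3) = -9
  v5 = max2(3, -6) = 3
  v6 = max2(-9, -3) = -3
  v8 = max2(3, 9) = 9
  v9 = min2(-3, -3) = -3
  v11 = sub(9, -3) = 12
  v13 = min2(12, 9) = 9
  v16 = absv(9) = 9

After the edit, cleaning proceeds:
  v2: a read changed (in3 9->8) — executes, giving -5.
  v4: a read changed (v2 -6->-5) — executes, giving -8.
  v5: a read changed (v2 -6->-5) — executes, giving 3 — identical to its old value.
  v6: a read changed (v4 -9->-8) — executes, giving -3 — identical to its old value.
  v8: a read changed (in3 9->8) — executes, giving 8.
  v9: dirty, but its reads are unchanged (v1 unchanged, v6 unchanged); cached -3 stands.
  v11: a read changed (v8 9->8) — executes, giving 11.
  v13: a read changed (v11 12->11; v8 9->8) — executes, giving 8.
  v16: a read changed (v13 9->8) — executes, giving 8.

Note where the cutoff bites: v9 is checked, finds nothing changed, and keeps its cache.

Demanding v16 again yields 8.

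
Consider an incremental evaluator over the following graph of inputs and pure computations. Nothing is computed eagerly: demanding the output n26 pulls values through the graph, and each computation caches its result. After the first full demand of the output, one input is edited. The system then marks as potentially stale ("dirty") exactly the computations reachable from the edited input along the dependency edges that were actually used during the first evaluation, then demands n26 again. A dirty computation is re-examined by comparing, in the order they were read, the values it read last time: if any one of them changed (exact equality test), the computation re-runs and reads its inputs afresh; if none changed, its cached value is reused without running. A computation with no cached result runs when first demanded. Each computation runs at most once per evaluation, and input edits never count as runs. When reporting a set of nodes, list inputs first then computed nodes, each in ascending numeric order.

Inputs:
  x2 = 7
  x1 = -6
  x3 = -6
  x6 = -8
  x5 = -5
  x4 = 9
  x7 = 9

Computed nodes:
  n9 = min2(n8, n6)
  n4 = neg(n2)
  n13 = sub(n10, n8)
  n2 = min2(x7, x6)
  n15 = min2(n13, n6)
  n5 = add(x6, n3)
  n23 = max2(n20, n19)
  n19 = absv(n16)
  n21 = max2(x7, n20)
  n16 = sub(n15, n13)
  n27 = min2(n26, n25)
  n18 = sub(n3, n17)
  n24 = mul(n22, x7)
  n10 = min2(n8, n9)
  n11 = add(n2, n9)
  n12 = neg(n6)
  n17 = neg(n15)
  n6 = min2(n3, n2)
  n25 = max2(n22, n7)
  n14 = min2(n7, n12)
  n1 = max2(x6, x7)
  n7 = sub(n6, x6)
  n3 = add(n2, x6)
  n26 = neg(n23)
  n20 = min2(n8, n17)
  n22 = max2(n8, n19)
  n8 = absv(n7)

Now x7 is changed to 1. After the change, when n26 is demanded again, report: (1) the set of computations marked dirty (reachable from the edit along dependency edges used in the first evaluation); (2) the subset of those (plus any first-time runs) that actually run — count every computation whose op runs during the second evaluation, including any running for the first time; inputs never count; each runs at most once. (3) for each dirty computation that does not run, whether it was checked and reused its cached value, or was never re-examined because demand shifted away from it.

Dirty set: n2, n3, n6, n7, n8, n9, n10, n13, n15, n16, n17, n19, n20, n23, n26.
Run set: n2 (1 run).
Re-examined without running (cache reused): n3, n6, n7, n8, n9, n10, n13, n15, n16, n17, n19, n20, n23, n26.
The important point: n2 recomputes to an identical value, and the output ends up unchanged.

Initial pass — values computed on the first demand:
  n2 = min2(9, -8) = -8
  n3 = add(-8, -8) = -16
  n6 = min2(-16, -8) = -16
  n7 = sub(-16, -8) = -8
  n8 = absv(-8) = 8
  n9 = min2(8, -16) = -16
  n10 = min2(8, -16) = -16
  n13 = sub(-16, 8) = -24
  n15 = min2(-24, -16) = -24
  n16 = sub(-24, -24) = 0
  n17 = neg(-24) = 24
  n19 = absv(0) = 0
  n20 = min2(8, 24) = 8
  n23 = max2(8, 0) = 8
  n26 = neg(8) = -8

Second demand — change propagation:
  n2: re-runs because x7 9->1; new result -8 (unchanged).
  n3: re-examined; everything it read last time is the same (n2 unchanged, x6 unchanged) — cache -16 kept, no run.
  n6: re-examined; everything it read last time is the same (n3 unchanged, n2 unchanged) — cache -16 kept, no run.
  n7: re-examined; everything it read last time is the same (n6 unchanged, x6 unchanged) — cache -8 kept, no run.
  n8: re-examined; everything it read last time is the same (n7 unchanged) — cache 8 kept, no run.
  n9: re-examined; everything it read last time is the same (n8 unchanged, n6 unchanged) — cache -16 kept, no run.
  n10: re-examined; everything it read last time is the same (n8 unchanged, n9 unchanged) — cache -16 kept, no run.
  n13: re-examined; everything it read last time is the same (n10 unchanged, n8 unchanged) — cache -24 kept, no run.
  n15: re-examined; everything it read last time is the same (n13 unchanged, n6 unchanged) — cache -24 kept, no run.
  n16: re-examined; everything it read last time is the same (n15 unchanged, n13 unchanged) — cache 0 kept, no run.
  n17: re-examined; everything it read last time is the same (n15 unchanged) — cache 24 kept, no run.
  n19: re-examined; everything it read last time is the same (n16 unchanged) — cache 0 kept, no run.
  n20: re-examined; everything it read last time is the same (n8 unchanged, n17 unchanged) — cache 8 kept, no run.
  n23: re-examined; everything it read last time is the same (n20 unchanged, n19 unchanged) — cache 8 kept, no run.
  n26: re-examined; everything it read last time is the same (n23 unchanged) — cache -8 kept, no run.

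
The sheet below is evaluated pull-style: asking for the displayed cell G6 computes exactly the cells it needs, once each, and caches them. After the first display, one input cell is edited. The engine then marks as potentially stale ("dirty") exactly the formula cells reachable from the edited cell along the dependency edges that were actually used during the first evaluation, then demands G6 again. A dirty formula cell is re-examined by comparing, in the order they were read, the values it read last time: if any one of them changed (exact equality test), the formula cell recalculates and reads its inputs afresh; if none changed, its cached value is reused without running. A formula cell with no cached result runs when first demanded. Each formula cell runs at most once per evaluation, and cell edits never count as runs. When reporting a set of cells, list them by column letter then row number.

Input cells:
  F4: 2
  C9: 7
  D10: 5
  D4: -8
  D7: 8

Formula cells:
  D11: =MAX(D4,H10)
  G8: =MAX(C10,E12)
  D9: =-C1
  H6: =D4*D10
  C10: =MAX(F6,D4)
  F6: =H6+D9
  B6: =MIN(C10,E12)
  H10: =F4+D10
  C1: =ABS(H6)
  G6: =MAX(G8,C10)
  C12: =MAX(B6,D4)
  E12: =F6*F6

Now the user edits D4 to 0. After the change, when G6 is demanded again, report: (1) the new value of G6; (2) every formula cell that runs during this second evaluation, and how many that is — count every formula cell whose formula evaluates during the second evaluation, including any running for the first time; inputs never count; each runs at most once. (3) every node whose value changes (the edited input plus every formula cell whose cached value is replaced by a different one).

First demand of the output computes:
  H6 = -8 * 5 = -40
  C1 = ABS(-40) = 40
  D9 = -(40) = -40
  F6 = -40 + -40 = -80
  C10 = MAX(-80, -8) = -8
  E12 = -80 * -80 = 6400
  G8 = MAX(-8, 6400) = 6400
  G6 = MAX(6400, -8) = 6400

After the edit, cleaning proceeds:
  H6: a read changed (D4 -8->0) — executes, giving 0.
  C1: a read changed (H6 -40->0) — executes, giving 0.
  D9: a read changed (C1 40->0) — executes, giving 0.
  F6: a read changed (H6 -40->0; D9 -40->0) — executes, giving 0.
  C10: a read changed (F6 -80->0; D4 -8->0) — executes, giving 0.
  E12: a read changed (F6 -80->0; F6 -80->0) — executes, giving 0.
  G8: a read changed (C10 -8->0; E12 6400->0) — executes, giving 0.
  G6: a read changed (G8 6400->0; C10 -8->0) — executes, giving 0.

Demanding G6 again yields 0.
8 formula cells run: C1, C10, D9, E12, F6, G6, G8, H6.
The nodes whose values change: C1, C10, D4, D9, E12, F6, G6, G8, H6.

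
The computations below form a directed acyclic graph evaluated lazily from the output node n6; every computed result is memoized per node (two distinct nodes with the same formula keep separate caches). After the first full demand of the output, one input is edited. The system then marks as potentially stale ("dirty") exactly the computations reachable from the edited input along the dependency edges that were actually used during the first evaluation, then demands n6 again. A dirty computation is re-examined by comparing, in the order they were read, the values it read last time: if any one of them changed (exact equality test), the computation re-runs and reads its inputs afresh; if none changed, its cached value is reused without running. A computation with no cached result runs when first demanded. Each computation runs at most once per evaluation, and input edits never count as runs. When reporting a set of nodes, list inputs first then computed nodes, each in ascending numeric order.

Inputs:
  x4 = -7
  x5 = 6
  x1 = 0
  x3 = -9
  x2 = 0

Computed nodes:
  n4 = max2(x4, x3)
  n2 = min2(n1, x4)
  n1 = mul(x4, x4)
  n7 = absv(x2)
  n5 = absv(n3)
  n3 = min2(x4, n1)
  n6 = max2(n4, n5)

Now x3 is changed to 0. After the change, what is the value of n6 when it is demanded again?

Demanding n6 again yields 7.

First demand of the output computes:
  n1 = mul(-7, -7) = 49
  n3 = min2(-7, 49) = -7
  n4 = max2(-7, -9) = -7
  n5 = absv(-7) = 7
  n6 = max2(-7, 7) = 7

After the edit, cleaning proceeds:
  n4: a read changed (x3 -9->0) — executes, giving 0.
  n6: a read changed (n4 -7->0) — executes, giving 7 — identical to its old value.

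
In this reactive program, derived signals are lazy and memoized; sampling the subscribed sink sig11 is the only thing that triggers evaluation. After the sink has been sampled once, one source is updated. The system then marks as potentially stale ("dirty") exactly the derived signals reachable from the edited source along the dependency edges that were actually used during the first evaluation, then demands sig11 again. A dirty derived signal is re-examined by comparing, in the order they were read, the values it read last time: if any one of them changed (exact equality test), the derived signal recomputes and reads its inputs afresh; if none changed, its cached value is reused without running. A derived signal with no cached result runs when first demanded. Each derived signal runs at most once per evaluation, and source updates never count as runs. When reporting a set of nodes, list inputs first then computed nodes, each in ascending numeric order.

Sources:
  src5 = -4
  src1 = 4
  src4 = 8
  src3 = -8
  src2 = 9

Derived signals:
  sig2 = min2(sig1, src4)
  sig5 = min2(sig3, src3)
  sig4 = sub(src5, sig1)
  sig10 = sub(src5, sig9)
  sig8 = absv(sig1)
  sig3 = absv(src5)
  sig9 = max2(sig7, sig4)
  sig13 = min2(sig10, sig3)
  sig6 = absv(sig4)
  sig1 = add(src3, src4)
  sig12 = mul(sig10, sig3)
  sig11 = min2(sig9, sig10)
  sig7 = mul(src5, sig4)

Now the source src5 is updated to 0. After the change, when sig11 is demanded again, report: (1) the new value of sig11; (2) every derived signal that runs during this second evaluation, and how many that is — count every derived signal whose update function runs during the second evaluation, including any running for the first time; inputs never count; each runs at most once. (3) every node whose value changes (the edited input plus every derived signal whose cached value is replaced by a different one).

Demanding sig11 again yields 0.
5 derived signals run: sig4, sig7, sig9, sig10, sig11.
The nodes whose values change: src5, sig4, sig7, sig9, sig10, sig11.

First demand of the output computes:
  sig1 = add(-8, 8) = 0
  sig4 = sub(-4, 0) = -4
  sig7 = mul(-4, -4) = 16
  sig9 = max2(16, -4) = 16
  sig10 = sub(-4, 16) = -20
  sig11 = min2(16, -20) = -20

After the edit, cleaning proceeds:
  sig4: a read changed (src5 -4->0) — executes, giving 0.
  sig7: a read changed (src5 -4->0; sig4 -4->0) — executes, giving 0.
  sig9: a read changed (sig7 16->0; sig4 -4->0) — executes, giving 0.
  sig10: a read changed (src5 -4->0; sig9 16->0) — executes, giving 0.
  sig11: a read changed (sig9 16->0; sig10 -20->0) — executes, giving 0.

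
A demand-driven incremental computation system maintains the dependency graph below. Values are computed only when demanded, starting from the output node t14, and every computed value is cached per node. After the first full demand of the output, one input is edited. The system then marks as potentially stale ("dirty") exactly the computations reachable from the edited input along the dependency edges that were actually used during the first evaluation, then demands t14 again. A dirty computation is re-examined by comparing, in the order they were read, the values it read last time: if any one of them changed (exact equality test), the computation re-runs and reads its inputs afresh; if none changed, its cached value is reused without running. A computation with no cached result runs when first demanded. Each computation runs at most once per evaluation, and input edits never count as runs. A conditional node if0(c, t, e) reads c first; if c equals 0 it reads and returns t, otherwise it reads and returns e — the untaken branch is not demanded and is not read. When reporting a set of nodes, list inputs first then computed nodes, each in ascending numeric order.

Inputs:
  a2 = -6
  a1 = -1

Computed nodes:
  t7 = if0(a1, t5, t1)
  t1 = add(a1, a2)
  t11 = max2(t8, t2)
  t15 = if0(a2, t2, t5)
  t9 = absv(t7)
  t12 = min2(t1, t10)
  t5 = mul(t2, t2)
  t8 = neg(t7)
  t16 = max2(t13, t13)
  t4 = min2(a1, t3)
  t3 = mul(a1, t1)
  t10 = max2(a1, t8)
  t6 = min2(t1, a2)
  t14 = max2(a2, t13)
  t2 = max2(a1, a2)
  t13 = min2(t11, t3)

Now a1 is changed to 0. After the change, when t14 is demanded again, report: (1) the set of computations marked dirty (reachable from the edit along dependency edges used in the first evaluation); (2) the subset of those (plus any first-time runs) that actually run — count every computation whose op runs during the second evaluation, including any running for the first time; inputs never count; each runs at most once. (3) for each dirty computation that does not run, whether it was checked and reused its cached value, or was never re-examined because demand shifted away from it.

Marked dirty: t1, t2, t3, t7, t8, t11, t13, t14.
Computations that run: t1, t2, t3, t5, t7, t8, t11, t13, t14 — 9 in total.
Every dirty computation ran.
Key observation: a condition flipped, so demand reaches new nodes — t5 runs for the first time.

First evaluation (everything demanded from the output):
  t1 = add(-1, -6) = -7
  t2 = max2(-1, -6) = -1
  t3 = mul(-1, -7) = 7
  t7 = if0(a1=-1 -> else branch t1) = -7
  t8 = neg(-7) = 7
  t11 = max2(7, -1) = 7
  t13 = min2(7, 7) = 7
  t14 = max2(-6, 7) = 7

Propagation after the edit:
  t1: runs — a1 -1->0; result -6.
  t2: runs — a1 -1->0; result 0.
  t3: runs — a1 -1->0; t1 -7->-6; result 0.
  t5: demanded for the first time — runs, produces 0.
  t7: runs — a1 -1->0; t1 -7->-6; result 0.
  t8: runs — t7 -7->0; result 0.
  t11: runs — t8 7->0; t2 -1->0; result 0.
  t13: runs — t11 7->0; t3 7->0; result 0.
  t14: runs — t13 7->0; result 0.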